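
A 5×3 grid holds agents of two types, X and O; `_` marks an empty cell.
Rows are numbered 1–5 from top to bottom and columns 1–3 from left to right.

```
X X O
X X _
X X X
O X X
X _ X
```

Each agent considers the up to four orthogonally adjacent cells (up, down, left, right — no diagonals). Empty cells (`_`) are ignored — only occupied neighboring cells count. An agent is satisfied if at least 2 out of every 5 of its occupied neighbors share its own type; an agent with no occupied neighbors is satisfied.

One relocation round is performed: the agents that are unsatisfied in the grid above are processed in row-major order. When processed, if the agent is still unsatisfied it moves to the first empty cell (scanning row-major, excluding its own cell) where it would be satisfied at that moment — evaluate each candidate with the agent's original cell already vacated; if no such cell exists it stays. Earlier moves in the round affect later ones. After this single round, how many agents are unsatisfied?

2

Initially unsatisfied (in order): (1,3), (4,1), (5,1).
  (1,3): no empty cell satisfies it; stays.
  (4,1): no empty cell satisfies it; stays.
  (5,1) → (2,3).
Resulting grid:
X X O
X X X
X X X
O X X
_ _ X
Unsatisfied now: (1,3), (4,1).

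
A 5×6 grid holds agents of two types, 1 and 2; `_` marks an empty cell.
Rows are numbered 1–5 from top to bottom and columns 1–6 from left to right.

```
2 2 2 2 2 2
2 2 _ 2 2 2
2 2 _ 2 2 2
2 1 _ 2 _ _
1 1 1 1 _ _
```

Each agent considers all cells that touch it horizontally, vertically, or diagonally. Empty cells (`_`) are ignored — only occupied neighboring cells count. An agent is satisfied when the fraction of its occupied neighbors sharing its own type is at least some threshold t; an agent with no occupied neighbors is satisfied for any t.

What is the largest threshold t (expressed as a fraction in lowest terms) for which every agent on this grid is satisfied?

2/5

(1,1)2 3/3
(1,2)2 4/4
(1,3)2 4/4
(1,4)2 4/4
(1,5)2 5/5
(1,6)2 3/3
(2,1)2 5/5
(2,2)2 6/6
(2,4)2 6/6
(2,5)2 8/8
(2,6)2 5/5
(3,1)2 4/5
(3,2)2 4/5
(3,4)2 4/4
(3,5)2 6/6
(3,6)2 3/3
(4,1)2 2/5
(4,2)1 3/6
(4,4)2 2/4
(5,1)1 2/3
(5,2)1 3/4
(5,3)1 3/4
(5,4)1 1/2
The smallest same-type fraction is 2/5 at (4,1), which reduces to 2/5. Any threshold above that leaves this agent unsatisfied.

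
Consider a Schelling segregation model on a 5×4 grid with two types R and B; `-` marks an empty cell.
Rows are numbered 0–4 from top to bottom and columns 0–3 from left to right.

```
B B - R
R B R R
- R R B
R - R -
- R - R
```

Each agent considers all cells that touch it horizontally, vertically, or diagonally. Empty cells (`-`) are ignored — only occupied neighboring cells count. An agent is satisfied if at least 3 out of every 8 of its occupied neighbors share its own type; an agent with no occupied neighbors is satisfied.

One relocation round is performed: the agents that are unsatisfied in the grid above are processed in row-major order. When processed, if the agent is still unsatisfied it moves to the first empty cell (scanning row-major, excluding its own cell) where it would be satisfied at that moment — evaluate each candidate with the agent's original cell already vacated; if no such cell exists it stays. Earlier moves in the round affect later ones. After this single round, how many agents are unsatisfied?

0

Initially unsatisfied (in order): (1,0), (1,1), (2,3).
  (1,0) → (0,2).
  (1,1) → (1,0).
  (2,3) → (1,1).
Resulting grid:
B B R R
B B R R
- R R -
R - R -
- R - R
All satisfied now.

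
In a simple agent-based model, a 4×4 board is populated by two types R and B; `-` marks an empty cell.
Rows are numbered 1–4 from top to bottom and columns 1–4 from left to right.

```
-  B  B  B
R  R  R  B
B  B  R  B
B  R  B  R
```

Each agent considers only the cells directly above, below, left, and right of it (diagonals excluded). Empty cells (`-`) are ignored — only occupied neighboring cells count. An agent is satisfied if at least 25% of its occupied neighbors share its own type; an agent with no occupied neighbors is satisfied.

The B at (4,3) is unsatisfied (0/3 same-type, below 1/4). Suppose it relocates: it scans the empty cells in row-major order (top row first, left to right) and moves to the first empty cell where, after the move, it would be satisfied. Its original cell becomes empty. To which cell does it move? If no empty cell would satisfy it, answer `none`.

(1,1)

Vacating (4,3). Empty cells in order:
  (1,1): 1/2 same-type → satisfied — stop here.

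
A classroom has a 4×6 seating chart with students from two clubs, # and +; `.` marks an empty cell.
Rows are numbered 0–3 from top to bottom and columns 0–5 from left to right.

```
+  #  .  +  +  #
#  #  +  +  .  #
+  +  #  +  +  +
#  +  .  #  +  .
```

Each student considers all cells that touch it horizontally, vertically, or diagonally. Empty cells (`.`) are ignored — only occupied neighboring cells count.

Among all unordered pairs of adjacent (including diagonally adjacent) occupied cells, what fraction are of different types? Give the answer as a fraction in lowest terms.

Scan each occupied cell's neighbors to the right and below (and the two forward diagonals) so each pair is counted once.
From row 0: 6 unlike of 13 pairs (running 6/13).
From row 1: 9 unlike of 16 pairs (running 15/29).
From row 2: 7 unlike of 16 pairs (running 22/45).
From row 3: 2 unlike of 2 pairs (running 24/47).
Total adjacent occupied pairs: 47; unlike-type pairs: 24.
24/47 is already in lowest terms.

24/47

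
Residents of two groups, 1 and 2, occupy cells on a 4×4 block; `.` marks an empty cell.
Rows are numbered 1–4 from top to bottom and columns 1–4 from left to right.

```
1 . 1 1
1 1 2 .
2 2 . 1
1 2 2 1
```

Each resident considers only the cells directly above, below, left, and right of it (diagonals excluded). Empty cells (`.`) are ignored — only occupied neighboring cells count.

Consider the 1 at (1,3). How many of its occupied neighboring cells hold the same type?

1

Occupied neighbors of (1,3): (2,3)=2, (1,4)=1.
Same type (1): 1 of 2.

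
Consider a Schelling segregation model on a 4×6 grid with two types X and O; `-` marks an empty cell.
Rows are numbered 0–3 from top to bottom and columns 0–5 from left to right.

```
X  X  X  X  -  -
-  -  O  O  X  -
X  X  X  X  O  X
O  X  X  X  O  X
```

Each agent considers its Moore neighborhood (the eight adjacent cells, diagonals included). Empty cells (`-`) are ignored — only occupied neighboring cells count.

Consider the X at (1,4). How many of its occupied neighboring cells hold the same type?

3

Occupied neighbors of (1,4): (0,3)=X, (1,3)=O, (2,3)=X, (2,4)=O, (2,5)=X.
Same type (X): 3 of 5.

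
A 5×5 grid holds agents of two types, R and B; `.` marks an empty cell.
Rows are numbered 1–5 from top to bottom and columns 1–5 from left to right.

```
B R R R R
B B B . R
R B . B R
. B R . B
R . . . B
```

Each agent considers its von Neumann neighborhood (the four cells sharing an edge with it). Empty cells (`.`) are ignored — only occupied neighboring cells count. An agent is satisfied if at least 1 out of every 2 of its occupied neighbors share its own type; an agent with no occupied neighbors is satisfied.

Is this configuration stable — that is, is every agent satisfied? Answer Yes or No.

No

(1,1)B 1/2 satisfied
(1,2)R 1/3 not
(1,3)R 2/3 satisfied
(1,4)R 2/2 satisfied
(1,5)R 2/2 satisfied
(2,1)B 2/3 satisfied
(2,2)B 3/4 satisfied
(2,3)B 1/2 satisfied
(2,5)R 2/2 satisfied
(3,1)R 0/2 not
(3,2)B 2/3 satisfied
(3,4)B 0/1 not
(3,5)R 1/3 not
(4,2)B 1/2 satisfied
(4,3)R 0/1 not
(4,5)B 1/2 satisfied
(5,1)R 0/0 satisfied
(5,5)B 1/1 satisfied
For instance (1,2) has only 1/3 same-type neighbors, below 1/2.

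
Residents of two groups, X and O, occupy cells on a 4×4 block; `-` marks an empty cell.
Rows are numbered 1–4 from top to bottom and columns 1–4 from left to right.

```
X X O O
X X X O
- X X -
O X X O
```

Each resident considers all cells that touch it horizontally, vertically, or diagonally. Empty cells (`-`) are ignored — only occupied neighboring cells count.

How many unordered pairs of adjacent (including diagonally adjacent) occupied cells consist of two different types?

Scan each occupied cell's neighbors to the right and below (and the two forward diagonals) so each pair is counted once.
From row 1: 4 unlike of 13 pairs (running 4/13).
From row 2: 2 unlike of 9 pairs (running 6/22).
From row 3: 2 unlike of 7 pairs (running 8/29).
From row 4: 2 unlike of 3 pairs (running 10/32).
Total adjacent occupied pairs: 32; unlike-type pairs: 10.

10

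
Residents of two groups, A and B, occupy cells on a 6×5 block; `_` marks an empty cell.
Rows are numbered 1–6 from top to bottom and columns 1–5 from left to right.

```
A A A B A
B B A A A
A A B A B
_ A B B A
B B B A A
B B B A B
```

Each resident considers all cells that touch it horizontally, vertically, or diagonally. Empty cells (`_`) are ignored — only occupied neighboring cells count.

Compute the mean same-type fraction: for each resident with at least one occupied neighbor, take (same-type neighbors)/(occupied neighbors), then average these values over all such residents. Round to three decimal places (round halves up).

0.503

Row 1: (1,1)A 1/3 · (1,2)A 3/5 · (1,3)A 3/5 · (1,4)B 0/5 · (1,5)A 2/3
Row 2: (2,1)B 1/5 · (2,2)B 2/8 · (2,3)A 5/8 · (2,4)A 5/8 · (2,5)A 3/5
Row 3: (3,1)A 2/4 · (3,2)A 3/7 · (3,3)B 3/8 · (3,4)A 4/8 · (3,5)B 1/5
Row 4: (4,2)A 2/7 · (4,3)B 4/8 · (4,4)B 4/8 · (4,5)A 3/5
Row 5: (5,1)B 3/4 · (5,2)B 6/7 · (5,3)B 5/8 · (5,4)A 3/8 · (5,5)A 3/5
Row 6: (6,1)B 3/3 · (6,2)B 5/5 · (6,3)B 3/5 · (6,4)A 2/5 · (6,5)B 0/3
Sum over 29 residents: 1/3 + 3/5 + 3/5 + 0/5 + 2/3 + 1/5 + 2/8 + 5/8 + 5/8 + 3/5 + 2/4 + 3/7 + 3/8 + 4/8 + 1/5 + 2/7 + 4/8 + 4/8 + 3/5 + 3/4 + 6/7 + 5/8 + 3/8 + 3/5 + 3/3 + 5/5 + 3/5 + 2/5 + 0/3 = 4087/280; mean = 4087/280 ÷ 29 = 4087/8120 = 0.503325… → 0.503.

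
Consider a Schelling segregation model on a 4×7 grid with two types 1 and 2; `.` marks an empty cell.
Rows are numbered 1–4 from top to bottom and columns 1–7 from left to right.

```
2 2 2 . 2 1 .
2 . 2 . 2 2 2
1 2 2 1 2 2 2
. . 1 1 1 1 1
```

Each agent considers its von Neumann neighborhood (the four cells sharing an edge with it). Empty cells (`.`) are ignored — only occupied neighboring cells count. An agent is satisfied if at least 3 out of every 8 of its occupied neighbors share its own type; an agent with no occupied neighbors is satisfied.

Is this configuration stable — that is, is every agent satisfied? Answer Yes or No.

(1,1)2 2/2 ✓
(1,2)2 2/2 ✓
(1,3)2 2/2 ✓
(1,5)2 1/2 ✓
(1,6)1 0/2 ✗
(2,1)2 1/2 ✓
(2,3)2 2/2 ✓
(2,5)2 3/3 ✓
(2,6)2 3/4 ✓
(2,7)2 2/2 ✓
(3,1)1 0/2 ✗
(3,2)2 1/2 ✓
(3,3)2 2/4 ✓
(3,4)1 1/3 ✗
(3,5)2 2/4 ✓
(3,6)2 3/4 ✓
(3,7)2 2/3 ✓
(4,3)1 1/2 ✓
(4,4)1 3/3 ✓
(4,5)1 2/3 ✓
(4,6)1 2/3 ✓
(4,7)1 1/2 ✓
For instance (1,6) has only 0/2 same-type neighbors, below 3/8.

No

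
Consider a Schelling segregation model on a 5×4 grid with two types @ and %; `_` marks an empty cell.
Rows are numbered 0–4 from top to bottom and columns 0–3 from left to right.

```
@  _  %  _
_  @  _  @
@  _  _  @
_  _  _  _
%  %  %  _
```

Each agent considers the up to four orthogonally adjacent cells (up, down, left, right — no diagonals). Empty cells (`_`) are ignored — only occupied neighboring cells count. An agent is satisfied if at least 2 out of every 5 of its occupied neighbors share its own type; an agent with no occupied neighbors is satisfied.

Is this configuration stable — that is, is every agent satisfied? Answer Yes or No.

(0,0)@ 0/0 ok
(0,2)% 0/0 ok
(1,1)@ 0/0 ok
(1,3)@ 1/1 ok
(2,0)@ 0/0 ok
(2,3)@ 1/1 ok
(4,0)% 1/1 ok
(4,1)% 2/2 ok
(4,2)% 1/1 ok
All meet the threshold, so the configuration is stable.

Yes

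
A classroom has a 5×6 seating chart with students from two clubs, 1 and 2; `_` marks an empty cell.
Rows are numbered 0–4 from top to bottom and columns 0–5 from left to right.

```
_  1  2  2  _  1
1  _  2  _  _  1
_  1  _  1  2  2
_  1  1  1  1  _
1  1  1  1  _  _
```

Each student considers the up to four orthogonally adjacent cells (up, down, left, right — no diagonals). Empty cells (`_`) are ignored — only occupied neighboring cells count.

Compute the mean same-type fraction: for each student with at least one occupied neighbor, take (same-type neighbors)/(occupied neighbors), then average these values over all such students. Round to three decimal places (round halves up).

Row 0: (0,1)1 0/1 · (0,2)2 2/3 · (0,3)2 1/1 · (0,5)1 1/1
Row 1: (1,0)1 — no occupied neighbors · (1,2)2 1/1 · (1,5)1 1/2
Row 2: (2,1)1 1/1 · (2,3)1 1/2 · (2,4)2 1/3 · (2,5)2 1/2
Row 3: (3,1)1 3/3 · (3,2)1 3/3 · (3,3)1 4/4 · (3,4)1 1/2
Row 4: (4,0)1 1/1 · (4,1)1 3/3 · (4,2)1 3/3 · (4,3)1 2/2
Sum over 18 students: 0/1 + 2/3 + 1/1 + 1/1 + 1/1 + 1/2 + 1/1 + 1/2 + 1/3 + 1/2 + 3/3 + 3/3 + 4/4 + 1/2 + 1/1 + 3/3 + 3/3 + 2/2 = 14; mean = 14 ÷ 18 = 7/9 = 0.777777… → 0.778.

0.778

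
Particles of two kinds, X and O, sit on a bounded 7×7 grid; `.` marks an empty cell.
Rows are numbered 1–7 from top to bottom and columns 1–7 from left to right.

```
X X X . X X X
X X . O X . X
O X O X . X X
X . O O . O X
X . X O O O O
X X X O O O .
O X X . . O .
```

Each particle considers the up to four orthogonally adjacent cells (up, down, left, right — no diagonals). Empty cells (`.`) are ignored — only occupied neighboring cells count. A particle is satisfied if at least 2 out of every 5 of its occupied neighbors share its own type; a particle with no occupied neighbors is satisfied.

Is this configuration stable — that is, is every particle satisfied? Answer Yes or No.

Row 1: (1,1)X 2/2 satisfied · (1,2)X 3/3 satisfied · (1,3)X 1/1 satisfied · (1,5)X 2/2 satisfied · (1,6)X 2/2 satisfied · (1,7)X 2/2 satisfied
Row 2: (2,1)X 2/3 satisfied · (2,2)X 3/3 satisfied · (2,4)O 0/2 not · (2,5)X 1/2 satisfied · (2,7)X 2/2 satisfied
Row 3: (3,1)O 0/3 not · (3,2)X 1/3 not · (3,3)O 1/3 not · (3,4)X 0/3 not · (3,6)X 1/2 satisfied · (3,7)X 3/3 satisfied
Row 4: (4,1)X 1/2 satisfied · (4,3)O 2/3 satisfied · (4,4)O 2/3 satisfied · (4,6)O 1/3 not · (4,7)X 1/3 not
Row 5: (5,1)X 2/2 satisfied · (5,3)X 1/3 not · (5,4)O 3/4 satisfied · (5,5)O 3/3 satisfied · (5,6)O 4/4 satisfied · (5,7)O 1/2 satisfied
Row 6: (6,1)X 2/3 satisfied · (6,2)X 3/3 satisfied · (6,3)X 3/4 satisfied · (6,4)O 2/3 satisfied · (6,5)O 3/3 satisfied · (6,6)O 3/3 satisfied
Row 7: (7,1)O 0/2 not · (7,2)X 2/3 satisfied · (7,3)X 2/2 satisfied · (7,6)O 1/1 satisfied
For instance (2,4) has only 0/2 same-type neighbors, below 2/5.

No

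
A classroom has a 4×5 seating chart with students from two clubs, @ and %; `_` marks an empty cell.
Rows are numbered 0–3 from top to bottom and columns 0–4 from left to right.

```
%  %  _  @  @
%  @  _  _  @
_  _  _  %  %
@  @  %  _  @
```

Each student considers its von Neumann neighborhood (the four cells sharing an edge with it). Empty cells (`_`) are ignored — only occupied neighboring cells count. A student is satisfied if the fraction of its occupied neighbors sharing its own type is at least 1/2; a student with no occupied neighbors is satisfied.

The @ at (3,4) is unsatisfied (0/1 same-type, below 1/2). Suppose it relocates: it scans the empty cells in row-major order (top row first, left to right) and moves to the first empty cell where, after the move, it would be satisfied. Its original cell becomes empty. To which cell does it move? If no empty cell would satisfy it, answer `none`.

(0,2)

Vacating (3,4). Empty cells in order:
  (0,2): 1/2 same-type → satisfied — stop here.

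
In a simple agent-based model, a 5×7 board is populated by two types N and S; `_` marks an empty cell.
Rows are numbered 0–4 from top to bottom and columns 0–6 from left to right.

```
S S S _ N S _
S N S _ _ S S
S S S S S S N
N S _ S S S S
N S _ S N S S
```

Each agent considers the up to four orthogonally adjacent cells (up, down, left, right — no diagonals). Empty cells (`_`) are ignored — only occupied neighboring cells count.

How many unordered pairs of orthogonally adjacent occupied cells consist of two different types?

14

Scan each occupied cell's neighbors to the right and below so each pair is counted once.
From row 0: 2 unlike of 7 pairs (running 2/7).
From row 1: 4 unlike of 8 pairs (running 6/15).
From row 2: 3 unlike of 12 pairs (running 9/27).
From row 3: 2 unlike of 10 pairs (running 11/37).
From row 4: 3 unlike of 4 pairs (running 14/41).
Total adjacent occupied pairs: 41; unlike-type pairs: 14.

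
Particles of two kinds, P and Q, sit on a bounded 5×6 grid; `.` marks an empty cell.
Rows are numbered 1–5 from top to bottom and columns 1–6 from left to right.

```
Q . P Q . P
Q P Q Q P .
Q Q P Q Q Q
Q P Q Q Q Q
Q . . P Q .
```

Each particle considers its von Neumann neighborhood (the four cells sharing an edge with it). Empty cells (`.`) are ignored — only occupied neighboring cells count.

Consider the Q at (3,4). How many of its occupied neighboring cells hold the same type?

3

Occupied neighbors of (3,4): (2,4)=Q, (4,4)=Q, (3,3)=P, (3,5)=Q.
Same type (Q): 3 of 4.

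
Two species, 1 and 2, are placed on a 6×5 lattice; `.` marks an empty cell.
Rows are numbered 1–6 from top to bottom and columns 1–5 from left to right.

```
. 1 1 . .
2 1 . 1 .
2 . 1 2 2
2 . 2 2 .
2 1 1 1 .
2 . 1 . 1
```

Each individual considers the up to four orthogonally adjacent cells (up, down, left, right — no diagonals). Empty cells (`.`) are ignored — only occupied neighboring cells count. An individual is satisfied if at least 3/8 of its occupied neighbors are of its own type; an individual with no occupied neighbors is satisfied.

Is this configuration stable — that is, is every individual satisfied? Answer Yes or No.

Row 1: (1,2)1 2/2 satisfied · (1,3)1 1/1 satisfied
Row 2: (2,1)2 1/2 satisfied · (2,2)1 1/2 satisfied · (2,4)1 0/1 not
Row 3: (3,1)2 2/2 satisfied · (3,3)1 0/2 not · (3,4)2 2/4 satisfied · (3,5)2 1/1 satisfied
Row 4: (4,1)2 2/2 satisfied · (4,3)2 1/3 not · (4,4)2 2/3 satisfied
Row 5: (5,1)2 2/3 satisfied · (5,2)1 1/2 satisfied · (5,3)1 3/4 satisfied · (5,4)1 1/2 satisfied
Row 6: (6,1)2 1/1 satisfied · (6,3)1 1/1 satisfied · (6,5)1 0/0 satisfied
For instance (2,4) has only 0/1 same-type neighbors, below 3/8.

No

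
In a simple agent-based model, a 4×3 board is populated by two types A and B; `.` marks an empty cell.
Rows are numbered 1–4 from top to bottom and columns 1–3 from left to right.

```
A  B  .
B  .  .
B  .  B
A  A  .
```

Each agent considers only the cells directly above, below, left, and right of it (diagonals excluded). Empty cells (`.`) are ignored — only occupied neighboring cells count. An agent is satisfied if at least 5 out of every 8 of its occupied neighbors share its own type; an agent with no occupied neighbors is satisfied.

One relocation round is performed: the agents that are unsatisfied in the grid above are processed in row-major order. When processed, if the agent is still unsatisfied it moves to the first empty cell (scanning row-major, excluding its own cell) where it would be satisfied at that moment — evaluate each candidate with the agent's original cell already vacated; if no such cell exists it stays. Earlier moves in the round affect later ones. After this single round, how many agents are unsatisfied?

Initially unsatisfied (in order): (1,1), (1,2), (2,1), (3,1), (4,1).
  (1,1): no empty cell satisfies it; stays.
  (1,2) → (1,3).
  (2,1) → (2,2).
  (3,1) → (1,2).
  (4,1): now satisfied by earlier moves; stays.
Resulting grid:
A B B
. B .
. . B
A A .
Unsatisfied now: (1,1).

1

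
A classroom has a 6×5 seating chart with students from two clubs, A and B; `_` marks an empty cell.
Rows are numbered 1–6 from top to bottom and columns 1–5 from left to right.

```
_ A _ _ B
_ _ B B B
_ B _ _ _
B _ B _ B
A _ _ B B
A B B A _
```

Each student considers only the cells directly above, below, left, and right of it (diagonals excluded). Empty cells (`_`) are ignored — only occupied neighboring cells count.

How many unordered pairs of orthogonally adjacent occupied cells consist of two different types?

Scan each occupied cell's neighbors to the right and below so each pair is counted once.
Row 1: B(1,5)–B(2,5)=  → 0/1 unlike.
Row 2: B(2,3)–B(2,4)= B(2,4)–B(2,5)=  → 0/2 unlike.
Row 4: B(4,1)–A(5,1)≠ B(4,5)–B(5,5)=  → 1/2 unlike.
Row 5: A(5,1)–A(6,1)= B(5,4)–B(5,5)= B(5,4)–A(6,4)≠  → 1/3 unlike.
Row 6: A(6,1)–B(6,2)≠ B(6,2)–B(6,3)= B(6,3)–A(6,4)≠  → 2/3 unlike.
Total adjacent occupied pairs: 11; unlike-type pairs: 4.

4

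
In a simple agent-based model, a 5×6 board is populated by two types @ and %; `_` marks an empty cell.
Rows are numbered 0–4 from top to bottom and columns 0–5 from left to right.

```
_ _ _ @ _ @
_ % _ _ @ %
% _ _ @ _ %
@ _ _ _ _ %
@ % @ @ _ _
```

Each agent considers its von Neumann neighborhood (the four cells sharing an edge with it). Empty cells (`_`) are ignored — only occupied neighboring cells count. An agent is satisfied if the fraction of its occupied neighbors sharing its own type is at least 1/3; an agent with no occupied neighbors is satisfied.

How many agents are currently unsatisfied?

4

(0,3)@ 0/0 ✓
(0,5)@ 0/1 ✗
(1,1)% 0/0 ✓
(1,4)@ 0/1 ✗
(1,5)% 1/3 ✓
(2,0)% 0/1 ✗
(2,3)@ 0/0 ✓
(2,5)% 2/2 ✓
(3,0)@ 1/2 ✓
(3,5)% 1/1 ✓
(4,0)@ 1/2 ✓
(4,1)% 0/2 ✗
(4,2)@ 1/2 ✓
(4,3)@ 1/1 ✓
Unsatisfied: (0,5), (1,4), (2,0), (4,1) — 4 in total.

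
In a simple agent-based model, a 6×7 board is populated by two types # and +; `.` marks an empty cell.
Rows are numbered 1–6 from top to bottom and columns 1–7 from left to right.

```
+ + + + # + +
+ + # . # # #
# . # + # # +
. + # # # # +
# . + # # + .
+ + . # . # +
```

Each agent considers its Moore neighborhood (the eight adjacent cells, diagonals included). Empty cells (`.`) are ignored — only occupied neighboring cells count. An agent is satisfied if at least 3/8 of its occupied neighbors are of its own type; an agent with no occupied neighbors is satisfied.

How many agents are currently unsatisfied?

12

Row 1: (1,1)+ 3/3 satisfied · (1,2)+ 4/5 satisfied · (1,3)+ 3/4 satisfied · (1,4)+ 1/4 not · (1,5)# 2/4 satisfied · (1,6)+ 1/5 not · (1,7)+ 1/3 not
Row 2: (2,1)+ 3/4 satisfied · (2,2)+ 4/7 satisfied · (2,3)# 1/6 not · (2,5)# 4/7 satisfied · (2,6)# 5/8 satisfied · (2,7)# 2/5 satisfied
Row 3: (3,1)# 0/3 not · (3,3)# 3/6 satisfied · (3,4)+ 0/7 not · (3,5)# 6/7 satisfied · (3,6)# 6/8 satisfied · (3,7)+ 1/5 not
Row 4: (4,2)+ 1/5 not · (4,3)# 3/6 satisfied · (4,4)# 6/8 satisfied · (4,5)# 6/8 satisfied · (4,6)# 4/7 satisfied · (4,7)+ 2/4 satisfied
Row 5: (5,1)# 0/3 not · (5,3)+ 2/6 not · (5,4)# 5/6 satisfied · (5,5)# 6/7 satisfied · (5,6)+ 2/6 not
Row 6: (6,1)+ 1/2 satisfied · (6,2)+ 2/3 satisfied · (6,4)# 2/3 satisfied · (6,6)# 1/3 not · (6,7)+ 1/2 satisfied
Unsatisfied: (1,4), (1,6), (1,7), (2,3), (3,1), (3,4), (3,7), (4,2), (5,1), (5,3), (5,6), (6,6) — 12 in total.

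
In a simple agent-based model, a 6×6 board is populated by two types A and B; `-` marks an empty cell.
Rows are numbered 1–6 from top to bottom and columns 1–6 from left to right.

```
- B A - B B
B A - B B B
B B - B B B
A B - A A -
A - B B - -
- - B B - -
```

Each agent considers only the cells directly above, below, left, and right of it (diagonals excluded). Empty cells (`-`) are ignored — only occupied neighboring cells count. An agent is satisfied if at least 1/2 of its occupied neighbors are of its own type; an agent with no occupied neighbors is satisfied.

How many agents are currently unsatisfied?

5

Row 1: (1,2)B 0/2 ✗ · (1,3)A 0/1 ✗ · (1,5)B 2/2 ✓ · (1,6)B 2/2 ✓
Row 2: (2,1)B 1/2 ✓ · (2,2)A 0/3 ✗ · (2,4)B 2/2 ✓ · (2,5)B 4/4 ✓ · (2,6)B 3/3 ✓
Row 3: (3,1)B 2/3 ✓ · (3,2)B 2/3 ✓ · (3,4)B 2/3 ✓ · (3,5)B 3/4 ✓ · (3,6)B 2/2 ✓
Row 4: (4,1)A 1/3 ✗ · (4,2)B 1/2 ✓ · (4,4)A 1/3 ✗ · (4,5)A 1/2 ✓
Row 5: (5,1)A 1/1 ✓ · (5,3)B 2/2 ✓ · (5,4)B 2/3 ✓
Row 6: (6,3)B 2/2 ✓ · (6,4)B 2/2 ✓
Unsatisfied: (1,2), (1,3), (2,2), (4,1), (4,4) — 5 in total.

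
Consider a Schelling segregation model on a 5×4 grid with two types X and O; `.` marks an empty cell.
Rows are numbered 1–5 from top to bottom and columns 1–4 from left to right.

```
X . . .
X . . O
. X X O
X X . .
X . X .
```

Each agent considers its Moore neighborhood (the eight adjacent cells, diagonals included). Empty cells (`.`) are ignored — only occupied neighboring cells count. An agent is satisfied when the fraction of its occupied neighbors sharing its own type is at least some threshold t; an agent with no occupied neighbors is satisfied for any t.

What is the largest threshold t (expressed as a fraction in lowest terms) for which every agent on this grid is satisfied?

1/2

Row 1: (1,1)X 1/1
Row 2: (2,1)X 2/2 · (2,4)O 1/2
Row 3: (3,2)X 4/4 · (3,3)X 2/4 · (3,4)O 1/2
Row 4: (4,1)X 3/3 · (4,2)X 5/5
Row 5: (5,1)X 2/2 · (5,3)X 1/1
The smallest same-type fraction is 1/2 at (2,4), which reduces to 1/2. Any threshold above that leaves this agent unsatisfied.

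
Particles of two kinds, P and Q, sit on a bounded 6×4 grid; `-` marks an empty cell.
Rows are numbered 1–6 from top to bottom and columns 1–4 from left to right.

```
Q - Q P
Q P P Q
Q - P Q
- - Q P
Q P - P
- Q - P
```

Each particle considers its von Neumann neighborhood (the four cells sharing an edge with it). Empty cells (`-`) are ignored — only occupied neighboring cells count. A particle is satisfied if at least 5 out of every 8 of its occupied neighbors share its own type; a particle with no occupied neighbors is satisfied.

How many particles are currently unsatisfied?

12

(1,1)Q 1/1 satisfied
(1,3)Q 0/2 not
(1,4)P 0/2 not
(2,1)Q 2/3 satisfied
(2,2)P 1/2 not
(2,3)P 2/4 not
(2,4)Q 1/3 not
(3,1)Q 1/1 satisfied
(3,3)P 1/3 not
(3,4)Q 1/3 not
(4,3)Q 0/2 not
(4,4)P 1/3 not
(5,1)Q 0/1 not
(5,2)P 0/2 not
(5,4)P 2/2 satisfied
(6,2)Q 0/1 not
(6,4)P 1/1 satisfied
Unsatisfied: (1,3), (1,4), (2,2), (2,3), (2,4), (3,3), (3,4), (4,3), (4,4), (5,1), (5,2), (6,2) — 12 in total.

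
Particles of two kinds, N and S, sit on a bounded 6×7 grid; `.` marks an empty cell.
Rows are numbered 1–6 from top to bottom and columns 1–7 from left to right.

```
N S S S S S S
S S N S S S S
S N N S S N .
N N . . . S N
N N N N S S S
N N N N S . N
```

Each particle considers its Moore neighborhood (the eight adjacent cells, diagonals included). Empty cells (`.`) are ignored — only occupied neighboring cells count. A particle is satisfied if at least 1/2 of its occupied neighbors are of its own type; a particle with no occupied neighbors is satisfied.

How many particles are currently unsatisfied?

6

Row 1: (1,1)N 0/3 unhappy · (1,2)S 3/5 ok · (1,3)S 4/5 ok · (1,4)S 4/5 ok · (1,5)S 5/5 ok · (1,6)S 5/5 ok · (1,7)S 3/3 ok
Row 2: (2,1)S 3/5 ok · (2,2)S 4/8 ok · (2,3)N 2/8 unhappy · (2,4)S 6/8 ok · (2,5)S 7/8 ok · (2,6)S 6/7 ok · (2,7)S 3/4 ok
Row 3: (3,1)S 2/5 unhappy · (3,2)N 4/7 ok · (3,3)N 3/6 ok · (3,4)S 3/5 ok · (3,5)S 5/6 ok · (3,6)N 1/6 unhappy
Row 4: (4,1)N 4/5 ok · (4,2)N 6/7 ok · (4,6)S 4/6 ok · (4,7)N 1/4 unhappy
Row 5: (5,1)N 5/5 ok · (5,2)N 7/7 ok · (5,3)N 6/6 ok · (5,4)N 3/5 ok · (5,5)S 3/5 ok · (5,6)S 4/6 ok · (5,7)S 2/4 ok
Row 6: (6,1)N 3/3 ok · (6,2)N 5/5 ok · (6,3)N 5/5 ok · (6,4)N 3/5 ok · (6,5)S 2/4 ok · (6,7)N 0/2 unhappy
Unsatisfied: (1,1), (2,3), (3,1), (3,6), (4,7), (6,7) — 6 in total.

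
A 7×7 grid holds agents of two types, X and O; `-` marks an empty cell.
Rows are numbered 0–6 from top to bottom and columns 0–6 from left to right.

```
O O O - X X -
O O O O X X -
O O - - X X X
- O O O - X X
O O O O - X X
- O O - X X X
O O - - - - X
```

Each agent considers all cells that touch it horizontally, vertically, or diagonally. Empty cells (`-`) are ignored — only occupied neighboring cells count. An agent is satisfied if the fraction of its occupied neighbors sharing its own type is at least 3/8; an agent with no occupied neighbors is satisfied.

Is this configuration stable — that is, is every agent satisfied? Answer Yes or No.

(0,0)O 3/3 satisfied
(0,1)O 5/5 satisfied
(0,2)O 4/4 satisfied
(0,4)X 3/4 satisfied
(0,5)X 3/3 satisfied
(1,0)O 5/5 satisfied
(1,1)O 7/7 satisfied
(1,2)O 5/5 satisfied
(1,3)O 2/5 satisfied
(1,4)X 5/6 satisfied
(1,5)X 6/6 satisfied
(2,0)O 4/4 satisfied
(2,1)O 6/6 satisfied
(2,4)X 4/6 satisfied
(2,5)X 6/6 satisfied
(2,6)X 4/4 satisfied
(3,1)O 6/6 satisfied
(3,2)O 6/6 satisfied
(3,3)O 3/4 satisfied
(3,5)X 6/6 satisfied
(3,6)X 5/5 satisfied
(4,0)O 3/3 satisfied
(4,1)O 6/6 satisfied
(4,2)O 7/7 satisfied
(4,3)O 4/5 satisfied
(4,5)X 6/6 satisfied
(4,6)X 5/5 satisfied
(5,1)O 6/6 satisfied
(5,2)O 5/5 satisfied
(5,4)X 2/3 satisfied
(5,5)X 5/5 satisfied
(5,6)X 4/4 satisfied
(6,0)O 2/2 satisfied
(6,1)O 3/3 satisfied
(6,6)X 2/2 satisfied
All meet the threshold, so the configuration is stable.

Yes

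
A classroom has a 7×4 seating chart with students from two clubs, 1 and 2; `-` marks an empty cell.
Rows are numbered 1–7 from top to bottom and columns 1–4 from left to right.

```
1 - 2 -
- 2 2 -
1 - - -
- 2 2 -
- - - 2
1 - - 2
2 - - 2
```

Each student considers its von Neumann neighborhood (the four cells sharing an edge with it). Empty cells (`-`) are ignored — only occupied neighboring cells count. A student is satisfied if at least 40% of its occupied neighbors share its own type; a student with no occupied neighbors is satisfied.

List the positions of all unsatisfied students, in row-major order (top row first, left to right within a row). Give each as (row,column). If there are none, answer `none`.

(1,1)1 0/0 ok
(1,3)2 1/1 ok
(2,2)2 1/1 ok
(2,3)2 2/2 ok
(3,1)1 0/0 ok
(4,2)2 1/1 ok
(4,3)2 1/1 ok
(5,4)2 1/1 ok
(6,1)1 0/1 unhappy
(6,4)2 2/2 ok
(7,1)2 0/1 unhappy
(7,4)2 1/1 ok

(6,1), (7,1)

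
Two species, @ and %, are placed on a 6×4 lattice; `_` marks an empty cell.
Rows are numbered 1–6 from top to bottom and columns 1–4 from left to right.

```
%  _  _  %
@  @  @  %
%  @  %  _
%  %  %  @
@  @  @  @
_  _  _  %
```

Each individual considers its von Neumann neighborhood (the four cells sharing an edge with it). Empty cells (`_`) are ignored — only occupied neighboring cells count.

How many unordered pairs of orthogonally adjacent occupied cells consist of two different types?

Scan each occupied cell's neighbors to the right and below so each pair is counted once.
Row 1: %(1,1)–@(2,1)≠ %(1,4)–%(2,4)=  → 1/2 unlike.
Row 2: @(2,1)–@(2,2)= @(2,1)–%(3,1)≠ @(2,2)–@(2,3)= @(2,2)–@(3,2)= @(2,3)–%(2,4)≠ @(2,3)–%(3,3)≠  → 3/6 unlike.
Row 3: %(3,1)–@(3,2)≠ %(3,1)–%(4,1)= @(3,2)–%(3,3)≠ @(3,2)–%(4,2)≠ %(3,3)–%(4,3)=  → 3/5 unlike.
Row 4: %(4,1)–%(4,2)= %(4,1)–@(5,1)≠ %(4,2)–%(4,3)= %(4,2)–@(5,2)≠ %(4,3)–@(4,4)≠ %(4,3)–@(5,3)≠ @(4,4)–@(5,4)=  → 4/7 unlike.
Row 5: @(5,1)–@(5,2)= @(5,2)–@(5,3)= @(5,3)–@(5,4)= @(5,4)–%(6,4)≠  → 1/4 unlike.
Total adjacent occupied pairs: 24; unlike-type pairs: 12.

12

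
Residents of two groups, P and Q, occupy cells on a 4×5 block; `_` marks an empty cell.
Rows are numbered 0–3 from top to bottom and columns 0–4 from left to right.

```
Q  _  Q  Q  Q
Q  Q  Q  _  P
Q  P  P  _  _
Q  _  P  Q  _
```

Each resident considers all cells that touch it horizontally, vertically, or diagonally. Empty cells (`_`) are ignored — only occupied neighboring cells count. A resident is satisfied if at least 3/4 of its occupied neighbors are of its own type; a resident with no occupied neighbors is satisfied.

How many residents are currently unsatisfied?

(0,0)Q 2/2 satisfied
(0,2)Q 3/3 satisfied
(0,3)Q 3/4 satisfied
(0,4)Q 1/2 not
(1,0)Q 3/4 satisfied
(1,1)Q 5/7 not
(1,2)Q 3/5 not
(1,4)P 0/2 not
(2,0)Q 3/4 satisfied
(2,1)P 2/7 not
(2,2)P 2/5 not
(3,0)Q 1/2 not
(3,2)P 2/3 not
(3,3)Q 0/2 not
Unsatisfied: (0,4), (1,1), (1,2), (1,4), (2,1), (2,2), (3,0), (3,2), (3,3) — 9 in total.

9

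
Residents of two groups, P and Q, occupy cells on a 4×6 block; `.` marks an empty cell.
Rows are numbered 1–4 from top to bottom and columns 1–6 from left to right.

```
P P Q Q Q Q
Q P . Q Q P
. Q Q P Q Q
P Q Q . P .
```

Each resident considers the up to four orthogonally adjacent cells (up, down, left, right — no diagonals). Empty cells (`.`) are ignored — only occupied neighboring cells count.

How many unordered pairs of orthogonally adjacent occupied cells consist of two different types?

12

Scan each occupied cell's neighbors to the right and below so each pair is counted once.
Row 1: P(1,1)–P(1,2)= P(1,1)–Q(2,1)≠ P(1,2)–Q(1,3)≠ P(1,2)–P(2,2)= Q(1,3)–Q(1,4)= Q(1,4)–Q(1,5)= Q(1,4)–Q(2,4)= Q(1,5)–Q(1,6)= Q(1,5)–Q(2,5)= Q(1,6)–P(2,6)≠  → 3/10 unlike.
Row 2: Q(2,1)–P(2,2)≠ P(2,2)–Q(3,2)≠ Q(2,4)–Q(2,5)= Q(2,4)–P(3,4)≠ Q(2,5)–P(2,6)≠ Q(2,5)–Q(3,5)= P(2,6)–Q(3,6)≠  → 5/7 unlike.
Row 3: Q(3,2)–Q(3,3)= Q(3,2)–Q(4,2)= Q(3,3)–P(3,4)≠ Q(3,3)–Q(4,3)= P(3,4)–Q(3,5)≠ Q(3,5)–Q(3,6)= Q(3,5)–P(4,5)≠  → 3/7 unlike.
Row 4: P(4,1)–Q(4,2)≠ Q(4,2)–Q(4,3)=  → 1/2 unlike.
Total adjacent occupied pairs: 26; unlike-type pairs: 12.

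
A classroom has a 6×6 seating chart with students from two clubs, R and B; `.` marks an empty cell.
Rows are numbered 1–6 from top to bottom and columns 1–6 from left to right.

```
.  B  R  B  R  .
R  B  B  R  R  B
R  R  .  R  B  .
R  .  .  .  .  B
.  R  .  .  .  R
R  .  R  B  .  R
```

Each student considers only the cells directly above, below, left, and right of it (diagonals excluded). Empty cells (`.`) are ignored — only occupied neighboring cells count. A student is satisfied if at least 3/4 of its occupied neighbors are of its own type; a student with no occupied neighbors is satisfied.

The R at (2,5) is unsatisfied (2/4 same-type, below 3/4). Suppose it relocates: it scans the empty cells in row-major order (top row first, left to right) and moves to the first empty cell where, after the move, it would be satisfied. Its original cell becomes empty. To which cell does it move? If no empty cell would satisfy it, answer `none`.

Vacating (2,5). Empty cells in order:
  (1,1): 1/2 same-type → still unsatisfied.
  (1,6): 1/2 same-type → still unsatisfied.
  (3,3): 2/3 same-type → still unsatisfied.
  (3,6): 0/3 same-type → still unsatisfied.
  (4,2): 3/3 same-type → satisfied — stop here.

(4,2)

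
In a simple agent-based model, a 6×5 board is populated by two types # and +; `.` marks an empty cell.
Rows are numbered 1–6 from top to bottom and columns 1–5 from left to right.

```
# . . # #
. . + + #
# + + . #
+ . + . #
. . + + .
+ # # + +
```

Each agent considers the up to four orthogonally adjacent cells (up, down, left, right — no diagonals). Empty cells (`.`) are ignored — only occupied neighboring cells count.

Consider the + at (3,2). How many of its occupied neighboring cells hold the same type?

1

Occupied neighbors of (3,2): (3,1)=#, (3,3)=+.
Same type (+): 1 of 2.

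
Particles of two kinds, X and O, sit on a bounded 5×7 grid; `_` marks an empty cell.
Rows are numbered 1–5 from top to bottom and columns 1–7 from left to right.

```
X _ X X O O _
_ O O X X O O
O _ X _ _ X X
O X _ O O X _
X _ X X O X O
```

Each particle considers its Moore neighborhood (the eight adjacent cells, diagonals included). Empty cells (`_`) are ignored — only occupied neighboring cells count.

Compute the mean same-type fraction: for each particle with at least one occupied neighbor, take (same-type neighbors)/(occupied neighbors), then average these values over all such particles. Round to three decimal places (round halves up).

0.435

(1,1)X 0/1
(1,3)X 2/4
(1,4)X 3/5
(1,5)O 2/5
(1,6)O 3/4
(2,2)O 2/5
(2,3)O 1/5
(2,4)X 4/6
(2,5)X 3/6
(2,6)O 3/6
(2,7)O 2/4
(3,1)O 2/3
(3,3)X 2/5
(3,6)X 3/6
(3,7)X 2/4
(4,1)O 1/3
(4,2)X 3/5
(4,4)O 2/5
(4,5)O 2/6
(4,6)X 3/6
(5,1)X 1/2
(5,3)X 2/3
(5,4)X 1/4
(5,5)O 2/5
(5,6)X 1/4
(5,7)O 0/2
Sum over 26 particles: 0/1 + 2/4 + 3/5 + 2/5 + 3/4 + 2/5 + 1/5 + 4/6 + 3/6 + 3/6 + 2/4 + 2/3 + 2/5 + 3/6 + 2/4 + 1/3 + 3/5 + 2/5 + 2/6 + 3/6 + 1/2 + 2/3 + 1/4 + 2/5 + 1/4 + 0/2 = 679/60; mean = 679/60 ÷ 26 = 679/1560 = 0.435256… → 0.435.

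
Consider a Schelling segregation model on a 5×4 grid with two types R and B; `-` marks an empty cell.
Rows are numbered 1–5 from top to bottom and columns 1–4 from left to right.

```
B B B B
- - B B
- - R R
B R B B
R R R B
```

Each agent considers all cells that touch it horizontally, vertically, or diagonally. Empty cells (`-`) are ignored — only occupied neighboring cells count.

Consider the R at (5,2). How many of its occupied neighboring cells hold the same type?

3

Occupied neighbors of (5,2): (4,1)=B, (4,2)=R, (4,3)=B, (5,1)=R, (5,3)=R.
Same type (R): 3 of 5.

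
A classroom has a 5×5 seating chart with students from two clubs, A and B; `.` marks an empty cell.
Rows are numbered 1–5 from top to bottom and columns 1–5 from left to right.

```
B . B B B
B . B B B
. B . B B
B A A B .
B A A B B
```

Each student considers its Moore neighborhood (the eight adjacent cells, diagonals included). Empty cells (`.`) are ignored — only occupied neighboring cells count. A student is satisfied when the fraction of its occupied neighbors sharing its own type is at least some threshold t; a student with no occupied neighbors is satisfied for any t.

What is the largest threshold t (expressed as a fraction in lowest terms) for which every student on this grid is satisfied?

1/3

(1,1)B 1/1
(1,3)B 3/3
(1,4)B 5/5
(1,5)B 3/3
(2,1)B 2/2
(2,3)B 5/5
(2,4)B 7/7
(2,5)B 5/5
(3,2)B 3/5
(3,4)B 5/6
(3,5)B 4/4
(4,1)B 2/4
(4,2)A 3/6
(4,3)A 3/7
(4,4)B 4/6
(5,1)B 1/3
(5,2)A 3/5
(5,3)A 3/5
(5,4)B 2/4
(5,5)B 2/2
The smallest same-type fraction is 1/3 at (5,1), which reduces to 1/3. Any threshold above that leaves this student unsatisfied.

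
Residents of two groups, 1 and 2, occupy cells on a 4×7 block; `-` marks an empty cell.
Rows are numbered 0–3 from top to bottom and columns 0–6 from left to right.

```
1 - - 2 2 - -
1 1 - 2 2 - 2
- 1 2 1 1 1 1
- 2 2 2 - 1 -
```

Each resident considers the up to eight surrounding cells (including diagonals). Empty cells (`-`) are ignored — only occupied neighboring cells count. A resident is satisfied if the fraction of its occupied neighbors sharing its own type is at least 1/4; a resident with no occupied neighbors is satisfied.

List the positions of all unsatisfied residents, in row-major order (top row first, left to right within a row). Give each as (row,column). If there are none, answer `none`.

Row 0: (0,0)1 2/2 satisfied · (0,3)2 3/3 satisfied · (0,4)2 3/3 satisfied
Row 1: (1,0)1 3/3 satisfied · (1,1)1 3/4 satisfied · (1,3)2 4/6 satisfied · (1,4)2 3/6 satisfied · (1,6)2 0/2 not
Row 2: (2,1)1 2/5 satisfied · (2,2)2 4/7 satisfied · (2,3)1 1/6 not · (2,4)1 3/6 satisfied · (2,5)1 3/5 satisfied · (2,6)1 2/3 satisfied
Row 3: (3,1)2 2/3 satisfied · (3,2)2 3/5 satisfied · (3,3)2 2/4 satisfied · (3,5)1 3/3 satisfied

(1,6), (2,3)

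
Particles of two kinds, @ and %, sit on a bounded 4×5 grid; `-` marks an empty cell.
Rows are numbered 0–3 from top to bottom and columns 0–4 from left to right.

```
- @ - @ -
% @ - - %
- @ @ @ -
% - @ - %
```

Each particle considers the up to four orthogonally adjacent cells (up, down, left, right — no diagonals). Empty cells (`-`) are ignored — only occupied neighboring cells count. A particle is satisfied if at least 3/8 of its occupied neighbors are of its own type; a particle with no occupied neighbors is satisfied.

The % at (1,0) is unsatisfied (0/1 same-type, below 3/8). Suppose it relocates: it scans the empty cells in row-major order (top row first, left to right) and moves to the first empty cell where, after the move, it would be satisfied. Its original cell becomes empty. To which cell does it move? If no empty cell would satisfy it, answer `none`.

(0,4)

Vacating (1,0). Empty cells in order:
  (0,0): 0/1 same-type → still unsatisfied.
  (0,2): 0/2 same-type → still unsatisfied.
  (0,4): 1/2 same-type → satisfied — stop here.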